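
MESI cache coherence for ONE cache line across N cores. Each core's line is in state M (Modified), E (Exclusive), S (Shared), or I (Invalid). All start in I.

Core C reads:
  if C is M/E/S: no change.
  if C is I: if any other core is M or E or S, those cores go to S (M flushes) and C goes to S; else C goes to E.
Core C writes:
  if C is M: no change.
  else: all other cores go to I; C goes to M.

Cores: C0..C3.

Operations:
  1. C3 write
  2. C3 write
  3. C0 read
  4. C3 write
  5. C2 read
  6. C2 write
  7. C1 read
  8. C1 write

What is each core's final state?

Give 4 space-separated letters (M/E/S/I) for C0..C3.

Op 1: C3 write [C3 write: invalidate none -> C3=M] -> [I,I,I,M]
Op 2: C3 write [C3 write: already M (modified), no change] -> [I,I,I,M]
Op 3: C0 read [C0 read from I: others=['C3=M'] -> C0=S, others downsized to S] -> [S,I,I,S]
Op 4: C3 write [C3 write: invalidate ['C0=S'] -> C3=M] -> [I,I,I,M]
Op 5: C2 read [C2 read from I: others=['C3=M'] -> C2=S, others downsized to S] -> [I,I,S,S]
Op 6: C2 write [C2 write: invalidate ['C3=S'] -> C2=M] -> [I,I,M,I]
Op 7: C1 read [C1 read from I: others=['C2=M'] -> C1=S, others downsized to S] -> [I,S,S,I]
Op 8: C1 write [C1 write: invalidate ['C2=S'] -> C1=M] -> [I,M,I,I]

Answer: I M I I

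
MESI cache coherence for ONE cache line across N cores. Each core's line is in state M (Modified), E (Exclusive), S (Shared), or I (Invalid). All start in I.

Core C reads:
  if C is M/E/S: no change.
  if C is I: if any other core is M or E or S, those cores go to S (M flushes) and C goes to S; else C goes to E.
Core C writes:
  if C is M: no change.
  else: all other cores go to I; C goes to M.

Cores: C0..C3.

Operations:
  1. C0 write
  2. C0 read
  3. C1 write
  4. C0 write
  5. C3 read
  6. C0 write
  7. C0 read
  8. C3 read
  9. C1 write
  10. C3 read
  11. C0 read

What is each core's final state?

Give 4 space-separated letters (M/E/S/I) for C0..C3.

Answer: S S I S

Derivation:
Op 1: C0 write [C0 write: invalidate none -> C0=M] -> [M,I,I,I]
Op 2: C0 read [C0 read: already in M, no change] -> [M,I,I,I]
Op 3: C1 write [C1 write: invalidate ['C0=M'] -> C1=M] -> [I,M,I,I]
Op 4: C0 write [C0 write: invalidate ['C1=M'] -> C0=M] -> [M,I,I,I]
Op 5: C3 read [C3 read from I: others=['C0=M'] -> C3=S, others downsized to S] -> [S,I,I,S]
Op 6: C0 write [C0 write: invalidate ['C3=S'] -> C0=M] -> [M,I,I,I]
Op 7: C0 read [C0 read: already in M, no change] -> [M,I,I,I]
Op 8: C3 read [C3 read from I: others=['C0=M'] -> C3=S, others downsized to S] -> [S,I,I,S]
Op 9: C1 write [C1 write: invalidate ['C0=S', 'C3=S'] -> C1=M] -> [I,M,I,I]
Op 10: C3 read [C3 read from I: others=['C1=M'] -> C3=S, others downsized to S] -> [I,S,I,S]
Op 11: C0 read [C0 read from I: others=['C1=S', 'C3=S'] -> C0=S, others downsized to S] -> [S,S,I,S]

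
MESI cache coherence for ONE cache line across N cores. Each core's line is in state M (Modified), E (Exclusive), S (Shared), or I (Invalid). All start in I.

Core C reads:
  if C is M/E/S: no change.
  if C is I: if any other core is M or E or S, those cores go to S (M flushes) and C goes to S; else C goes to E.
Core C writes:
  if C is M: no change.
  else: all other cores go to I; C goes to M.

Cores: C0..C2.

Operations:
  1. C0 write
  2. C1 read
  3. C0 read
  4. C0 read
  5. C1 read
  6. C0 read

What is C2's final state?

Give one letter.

Answer: I

Derivation:
Op 1: C0 write [C0 write: invalidate none -> C0=M] -> [M,I,I]
Op 2: C1 read [C1 read from I: others=['C0=M'] -> C1=S, others downsized to S] -> [S,S,I]
Op 3: C0 read [C0 read: already in S, no change] -> [S,S,I]
Op 4: C0 read [C0 read: already in S, no change] -> [S,S,I]
Op 5: C1 read [C1 read: already in S, no change] -> [S,S,I]
Op 6: C0 read [C0 read: already in S, no change] -> [S,S,I]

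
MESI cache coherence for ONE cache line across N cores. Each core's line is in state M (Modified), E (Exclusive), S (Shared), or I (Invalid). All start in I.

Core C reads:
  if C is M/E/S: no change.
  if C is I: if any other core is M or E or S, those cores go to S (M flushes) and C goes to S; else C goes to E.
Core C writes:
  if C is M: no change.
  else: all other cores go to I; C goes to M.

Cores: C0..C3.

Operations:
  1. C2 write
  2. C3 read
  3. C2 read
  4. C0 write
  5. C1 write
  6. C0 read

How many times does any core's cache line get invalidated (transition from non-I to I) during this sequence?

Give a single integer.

Op 1: C2 write [C2 write: invalidate none -> C2=M] -> [I,I,M,I] (invalidations this op: 0; running total: 0)
Op 2: C3 read [C3 read from I: others=['C2=M'] -> C3=S, others downsized to S] -> [I,I,S,S] (invalidations this op: 0; running total: 0)
Op 3: C2 read [C2 read: already in S, no change] -> [I,I,S,S] (invalidations this op: 0; running total: 0)
Op 4: C0 write [C0 write: invalidate ['C2=S', 'C3=S'] -> C0=M] -> [M,I,I,I] (invalidations this op: 2; running total: 2)
Op 5: C1 write [C1 write: invalidate ['C0=M'] -> C1=M] -> [I,M,I,I] (invalidations this op: 1; running total: 3)
Op 6: C0 read [C0 read from I: others=['C1=M'] -> C0=S, others downsized to S] -> [S,S,I,I] (invalidations this op: 0; running total: 3)

Answer: 3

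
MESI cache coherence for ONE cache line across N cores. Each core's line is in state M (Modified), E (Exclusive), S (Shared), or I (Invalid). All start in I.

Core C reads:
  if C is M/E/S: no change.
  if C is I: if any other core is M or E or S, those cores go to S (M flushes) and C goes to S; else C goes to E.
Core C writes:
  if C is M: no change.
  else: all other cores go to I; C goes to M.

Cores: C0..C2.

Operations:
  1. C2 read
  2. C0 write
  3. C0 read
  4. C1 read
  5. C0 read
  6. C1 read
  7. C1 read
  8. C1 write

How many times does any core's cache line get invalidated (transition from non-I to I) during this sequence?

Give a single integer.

Answer: 2

Derivation:
Op 1: C2 read [C2 read from I: no other sharers -> C2=E (exclusive)] -> [I,I,E] (invalidations this op: 0; running total: 0)
Op 2: C0 write [C0 write: invalidate ['C2=E'] -> C0=M] -> [M,I,I] (invalidations this op: 1; running total: 1)
Op 3: C0 read [C0 read: already in M, no change] -> [M,I,I] (invalidations this op: 0; running total: 1)
Op 4: C1 read [C1 read from I: others=['C0=M'] -> C1=S, others downsized to S] -> [S,S,I] (invalidations this op: 0; running total: 1)
Op 5: C0 read [C0 read: already in S, no change] -> [S,S,I] (invalidations this op: 0; running total: 1)
Op 6: C1 read [C1 read: already in S, no change] -> [S,S,I] (invalidations this op: 0; running total: 1)
Op 7: C1 read [C1 read: already in S, no change] -> [S,S,I] (invalidations this op: 0; running total: 1)
Op 8: C1 write [C1 write: invalidate ['C0=S'] -> C1=M] -> [I,M,I] (invalidations this op: 1; running total: 2)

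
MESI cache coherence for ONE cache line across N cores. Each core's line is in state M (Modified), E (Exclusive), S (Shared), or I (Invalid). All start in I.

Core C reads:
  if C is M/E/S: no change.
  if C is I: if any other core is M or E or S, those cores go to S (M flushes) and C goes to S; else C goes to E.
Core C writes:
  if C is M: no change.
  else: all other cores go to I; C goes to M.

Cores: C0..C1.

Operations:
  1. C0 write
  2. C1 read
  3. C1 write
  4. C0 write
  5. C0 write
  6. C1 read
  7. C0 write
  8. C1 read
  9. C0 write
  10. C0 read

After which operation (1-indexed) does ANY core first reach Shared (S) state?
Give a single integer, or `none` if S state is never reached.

Answer: 2

Derivation:
Op 1: C0 write [C0 write: invalidate none -> C0=M] -> [M,I]
Op 2: C1 read [C1 read from I: others=['C0=M'] -> C1=S, others downsized to S] -> [S,S]
  -> First S state at op 2; remaining ops need not be traced.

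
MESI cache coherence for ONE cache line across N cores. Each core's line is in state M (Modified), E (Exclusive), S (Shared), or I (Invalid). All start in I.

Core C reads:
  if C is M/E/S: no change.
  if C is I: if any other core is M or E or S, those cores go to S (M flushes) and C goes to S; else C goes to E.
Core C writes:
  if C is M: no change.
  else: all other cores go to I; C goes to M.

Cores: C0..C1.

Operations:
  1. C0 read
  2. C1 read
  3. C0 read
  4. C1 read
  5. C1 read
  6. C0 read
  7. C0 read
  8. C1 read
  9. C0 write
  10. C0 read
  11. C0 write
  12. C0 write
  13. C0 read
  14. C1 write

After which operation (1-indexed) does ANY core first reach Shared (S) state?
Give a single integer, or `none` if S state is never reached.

Op 1: C0 read [C0 read from I: no other sharers -> C0=E (exclusive)] -> [E,I]
Op 2: C1 read [C1 read from I: others=['C0=E'] -> C1=S, others downsized to S] -> [S,S]
  -> First S state at op 2; remaining ops need not be traced.

Answer: 2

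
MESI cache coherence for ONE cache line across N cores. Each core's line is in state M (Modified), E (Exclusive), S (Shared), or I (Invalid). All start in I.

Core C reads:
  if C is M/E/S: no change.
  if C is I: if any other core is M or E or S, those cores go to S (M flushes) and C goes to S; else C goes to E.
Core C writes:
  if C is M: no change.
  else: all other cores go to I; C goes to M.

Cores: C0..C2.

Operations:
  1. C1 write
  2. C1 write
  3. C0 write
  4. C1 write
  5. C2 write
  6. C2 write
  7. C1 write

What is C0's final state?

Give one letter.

Answer: I

Derivation:
Op 1: C1 write [C1 write: invalidate none -> C1=M] -> [I,M,I]
Op 2: C1 write [C1 write: already M (modified), no change] -> [I,M,I]
Op 3: C0 write [C0 write: invalidate ['C1=M'] -> C0=M] -> [M,I,I]
Op 4: C1 write [C1 write: invalidate ['C0=M'] -> C1=M] -> [I,M,I]
Op 5: C2 write [C2 write: invalidate ['C1=M'] -> C2=M] -> [I,I,M]
Op 6: C2 write [C2 write: already M (modified), no change] -> [I,I,M]
Op 7: C1 write [C1 write: invalidate ['C2=M'] -> C1=M] -> [I,M,I]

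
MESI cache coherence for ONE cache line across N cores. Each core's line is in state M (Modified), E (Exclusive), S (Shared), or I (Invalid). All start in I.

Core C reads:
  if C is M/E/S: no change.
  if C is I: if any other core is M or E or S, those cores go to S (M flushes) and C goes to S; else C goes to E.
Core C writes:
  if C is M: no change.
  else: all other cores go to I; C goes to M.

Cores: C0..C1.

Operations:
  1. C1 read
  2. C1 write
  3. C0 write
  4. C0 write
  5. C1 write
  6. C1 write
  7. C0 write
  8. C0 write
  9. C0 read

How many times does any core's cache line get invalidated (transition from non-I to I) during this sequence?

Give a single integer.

Answer: 3

Derivation:
Op 1: C1 read [C1 read from I: no other sharers -> C1=E (exclusive)] -> [I,E] (invalidations this op: 0; running total: 0)
Op 2: C1 write [C1 write: invalidate none -> C1=M] -> [I,M] (invalidations this op: 0; running total: 0)
Op 3: C0 write [C0 write: invalidate ['C1=M'] -> C0=M] -> [M,I] (invalidations this op: 1; running total: 1)
Op 4: C0 write [C0 write: already M (modified), no change] -> [M,I] (invalidations this op: 0; running total: 1)
Op 5: C1 write [C1 write: invalidate ['C0=M'] -> C1=M] -> [I,M] (invalidations this op: 1; running total: 2)
Op 6: C1 write [C1 write: already M (modified), no change] -> [I,M] (invalidations this op: 0; running total: 2)
Op 7: C0 write [C0 write: invalidate ['C1=M'] -> C0=M] -> [M,I] (invalidations this op: 1; running total: 3)
Op 8: C0 write [C0 write: already M (modified), no change] -> [M,I] (invalidations this op: 0; running total: 3)
Op 9: C0 read [C0 read: already in M, no change] -> [M,I] (invalidations this op: 0; running total: 3)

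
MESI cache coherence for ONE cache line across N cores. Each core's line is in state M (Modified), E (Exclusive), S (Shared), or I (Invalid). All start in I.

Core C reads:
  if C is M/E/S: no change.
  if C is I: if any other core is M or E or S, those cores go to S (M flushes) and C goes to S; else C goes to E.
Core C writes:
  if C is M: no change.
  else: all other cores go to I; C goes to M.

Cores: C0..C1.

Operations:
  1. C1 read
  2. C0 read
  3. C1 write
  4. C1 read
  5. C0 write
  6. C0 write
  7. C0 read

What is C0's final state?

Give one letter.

Op 1: C1 read [C1 read from I: no other sharers -> C1=E (exclusive)] -> [I,E]
Op 2: C0 read [C0 read from I: others=['C1=E'] -> C0=S, others downsized to S] -> [S,S]
Op 3: C1 write [C1 write: invalidate ['C0=S'] -> C1=M] -> [I,M]
Op 4: C1 read [C1 read: already in M, no change] -> [I,M]
Op 5: C0 write [C0 write: invalidate ['C1=M'] -> C0=M] -> [M,I]
Op 6: C0 write [C0 write: already M (modified), no change] -> [M,I]
Op 7: C0 read [C0 read: already in M, no change] -> [M,I]

Answer: M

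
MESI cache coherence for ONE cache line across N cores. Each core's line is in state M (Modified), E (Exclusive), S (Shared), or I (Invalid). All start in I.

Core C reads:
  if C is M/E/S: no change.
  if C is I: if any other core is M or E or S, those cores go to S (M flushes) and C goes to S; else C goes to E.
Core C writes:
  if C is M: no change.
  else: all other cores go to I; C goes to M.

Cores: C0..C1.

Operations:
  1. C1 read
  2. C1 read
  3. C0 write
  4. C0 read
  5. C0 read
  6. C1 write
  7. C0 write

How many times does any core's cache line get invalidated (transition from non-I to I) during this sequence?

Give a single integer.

Op 1: C1 read [C1 read from I: no other sharers -> C1=E (exclusive)] -> [I,E] (invalidations this op: 0; running total: 0)
Op 2: C1 read [C1 read: already in E, no change] -> [I,E] (invalidations this op: 0; running total: 0)
Op 3: C0 write [C0 write: invalidate ['C1=E'] -> C0=M] -> [M,I] (invalidations this op: 1; running total: 1)
Op 4: C0 read [C0 read: already in M, no change] -> [M,I] (invalidations this op: 0; running total: 1)
Op 5: C0 read [C0 read: already in M, no change] -> [M,I] (invalidations this op: 0; running total: 1)
Op 6: C1 write [C1 write: invalidate ['C0=M'] -> C1=M] -> [I,M] (invalidations this op: 1; running total: 2)
Op 7: C0 write [C0 write: invalidate ['C1=M'] -> C0=M] -> [M,I] (invalidations this op: 1; running total: 3)

Answer: 3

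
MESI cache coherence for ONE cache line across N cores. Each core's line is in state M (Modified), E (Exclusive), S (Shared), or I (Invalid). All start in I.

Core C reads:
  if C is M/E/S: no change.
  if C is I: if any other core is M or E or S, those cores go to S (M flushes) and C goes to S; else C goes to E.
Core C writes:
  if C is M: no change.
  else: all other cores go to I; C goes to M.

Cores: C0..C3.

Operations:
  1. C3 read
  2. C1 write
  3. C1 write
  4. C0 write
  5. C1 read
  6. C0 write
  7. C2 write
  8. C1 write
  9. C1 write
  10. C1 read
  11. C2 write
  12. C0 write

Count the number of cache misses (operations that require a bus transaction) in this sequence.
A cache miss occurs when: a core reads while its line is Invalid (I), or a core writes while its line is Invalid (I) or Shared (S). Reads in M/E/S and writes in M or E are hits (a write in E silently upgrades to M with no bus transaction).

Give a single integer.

Op 1: C3 read [C3 read from I: no other sharers -> C3=E (exclusive)] -> [I,I,I,E] [MISS #1: read from I]
Op 2: C1 write [C1 write: invalidate ['C3=E'] -> C1=M] -> [I,M,I,I] [MISS #2: write from I]
Op 3: C1 write [C1 write: already M (modified), no change] -> [I,M,I,I] [hit: write from M]
Op 4: C0 write [C0 write: invalidate ['C1=M'] -> C0=M] -> [M,I,I,I] [MISS #3: write from I]
Op 5: C1 read [C1 read from I: others=['C0=M'] -> C1=S, others downsized to S] -> [S,S,I,I] [MISS #4: read from I]
Op 6: C0 write [C0 write: invalidate ['C1=S'] -> C0=M] -> [M,I,I,I] [MISS #5: write from S]
Op 7: C2 write [C2 write: invalidate ['C0=M'] -> C2=M] -> [I,I,M,I] [MISS #6: write from I]
Op 8: C1 write [C1 write: invalidate ['C2=M'] -> C1=M] -> [I,M,I,I] [MISS #7: write from I]
Op 9: C1 write [C1 write: already M (modified), no change] -> [I,M,I,I] [hit: write from M]
Op 10: C1 read [C1 read: already in M, no change] -> [I,M,I,I] [hit: read from M]
Op 11: C2 write [C2 write: invalidate ['C1=M'] -> C2=M] -> [I,I,M,I] [MISS #8: write from I]
Op 12: C0 write [C0 write: invalidate ['C2=M'] -> C0=M] -> [M,I,I,I] [MISS #9: write from I]

Answer: 9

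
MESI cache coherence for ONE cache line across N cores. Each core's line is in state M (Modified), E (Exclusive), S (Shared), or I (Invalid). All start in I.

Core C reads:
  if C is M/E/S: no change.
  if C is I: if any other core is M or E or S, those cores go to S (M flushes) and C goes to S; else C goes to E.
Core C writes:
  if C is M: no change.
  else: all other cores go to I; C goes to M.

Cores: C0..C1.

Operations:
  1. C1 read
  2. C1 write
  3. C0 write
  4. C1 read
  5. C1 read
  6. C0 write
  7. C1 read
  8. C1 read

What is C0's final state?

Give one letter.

Op 1: C1 read [C1 read from I: no other sharers -> C1=E (exclusive)] -> [I,E]
Op 2: C1 write [C1 write: invalidate none -> C1=M] -> [I,M]
Op 3: C0 write [C0 write: invalidate ['C1=M'] -> C0=M] -> [M,I]
Op 4: C1 read [C1 read from I: others=['C0=M'] -> C1=S, others downsized to S] -> [S,S]
Op 5: C1 read [C1 read: already in S, no change] -> [S,S]
Op 6: C0 write [C0 write: invalidate ['C1=S'] -> C0=M] -> [M,I]
Op 7: C1 read [C1 read from I: others=['C0=M'] -> C1=S, others downsized to S] -> [S,S]
Op 8: C1 read [C1 read: already in S, no change] -> [S,S]

Answer: S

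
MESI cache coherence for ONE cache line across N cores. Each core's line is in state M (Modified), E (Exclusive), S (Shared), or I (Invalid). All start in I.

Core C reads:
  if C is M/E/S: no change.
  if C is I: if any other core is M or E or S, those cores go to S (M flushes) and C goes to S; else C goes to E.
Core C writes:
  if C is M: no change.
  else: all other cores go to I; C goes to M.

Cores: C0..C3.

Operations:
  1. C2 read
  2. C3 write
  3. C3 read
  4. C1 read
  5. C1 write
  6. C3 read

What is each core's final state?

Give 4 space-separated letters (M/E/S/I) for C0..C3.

Answer: I S I S

Derivation:
Op 1: C2 read [C2 read from I: no other sharers -> C2=E (exclusive)] -> [I,I,E,I]
Op 2: C3 write [C3 write: invalidate ['C2=E'] -> C3=M] -> [I,I,I,M]
Op 3: C3 read [C3 read: already in M, no change] -> [I,I,I,M]
Op 4: C1 read [C1 read from I: others=['C3=M'] -> C1=S, others downsized to S] -> [I,S,I,S]
Op 5: C1 write [C1 write: invalidate ['C3=S'] -> C1=M] -> [I,M,I,I]
Op 6: C3 read [C3 read from I: others=['C1=M'] -> C3=S, others downsized to S] -> [I,S,I,S]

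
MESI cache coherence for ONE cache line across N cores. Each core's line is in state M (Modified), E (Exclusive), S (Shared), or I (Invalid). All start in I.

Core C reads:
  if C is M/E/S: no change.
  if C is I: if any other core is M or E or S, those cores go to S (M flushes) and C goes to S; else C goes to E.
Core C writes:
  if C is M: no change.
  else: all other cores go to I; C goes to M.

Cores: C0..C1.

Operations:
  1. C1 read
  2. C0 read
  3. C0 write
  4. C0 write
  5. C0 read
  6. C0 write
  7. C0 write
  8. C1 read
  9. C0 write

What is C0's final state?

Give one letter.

Answer: M

Derivation:
Op 1: C1 read [C1 read from I: no other sharers -> C1=E (exclusive)] -> [I,E]
Op 2: C0 read [C0 read from I: others=['C1=E'] -> C0=S, others downsized to S] -> [S,S]
Op 3: C0 write [C0 write: invalidate ['C1=S'] -> C0=M] -> [M,I]
Op 4: C0 write [C0 write: already M (modified), no change] -> [M,I]
Op 5: C0 read [C0 read: already in M, no change] -> [M,I]
Op 6: C0 write [C0 write: already M (modified), no change] -> [M,I]
Op 7: C0 write [C0 write: already M (modified), no change] -> [M,I]
Op 8: C1 read [C1 read from I: others=['C0=M'] -> C1=S, others downsized to S] -> [S,S]
Op 9: C0 write [C0 write: invalidate ['C1=S'] -> C0=M] -> [M,I]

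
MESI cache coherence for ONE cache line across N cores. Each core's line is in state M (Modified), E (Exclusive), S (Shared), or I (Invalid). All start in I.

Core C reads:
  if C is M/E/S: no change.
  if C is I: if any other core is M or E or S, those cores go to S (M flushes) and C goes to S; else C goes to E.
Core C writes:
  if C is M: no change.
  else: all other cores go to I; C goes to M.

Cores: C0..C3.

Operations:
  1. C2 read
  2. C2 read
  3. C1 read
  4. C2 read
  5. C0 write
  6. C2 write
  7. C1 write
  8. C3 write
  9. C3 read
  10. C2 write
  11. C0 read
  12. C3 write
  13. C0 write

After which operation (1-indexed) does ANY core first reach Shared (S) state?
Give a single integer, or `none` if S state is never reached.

Op 1: C2 read [C2 read from I: no other sharers -> C2=E (exclusive)] -> [I,I,E,I]
Op 2: C2 read [C2 read: already in E, no change] -> [I,I,E,I]
Op 3: C1 read [C1 read from I: others=['C2=E'] -> C1=S, others downsized to S] -> [I,S,S,I]
  -> First S state at op 3; remaining ops need not be traced.

Answer: 3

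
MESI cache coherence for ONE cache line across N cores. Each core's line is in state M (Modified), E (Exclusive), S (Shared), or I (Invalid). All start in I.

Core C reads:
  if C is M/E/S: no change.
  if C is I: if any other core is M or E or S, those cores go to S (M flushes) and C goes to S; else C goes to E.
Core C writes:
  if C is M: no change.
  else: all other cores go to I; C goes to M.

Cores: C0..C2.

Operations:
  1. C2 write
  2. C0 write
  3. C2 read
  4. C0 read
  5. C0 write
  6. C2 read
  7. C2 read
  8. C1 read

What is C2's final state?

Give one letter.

Answer: S

Derivation:
Op 1: C2 write [C2 write: invalidate none -> C2=M] -> [I,I,M]
Op 2: C0 write [C0 write: invalidate ['C2=M'] -> C0=M] -> [M,I,I]
Op 3: C2 read [C2 read from I: others=['C0=M'] -> C2=S, others downsized to S] -> [S,I,S]
Op 4: C0 read [C0 read: already in S, no change] -> [S,I,S]
Op 5: C0 write [C0 write: invalidate ['C2=S'] -> C0=M] -> [M,I,I]
Op 6: C2 read [C2 read from I: others=['C0=M'] -> C2=S, others downsized to S] -> [S,I,S]
Op 7: C2 read [C2 read: already in S, no change] -> [S,I,S]
Op 8: C1 read [C1 read from I: others=['C0=S', 'C2=S'] -> C1=S, others downsized to S] -> [S,S,S]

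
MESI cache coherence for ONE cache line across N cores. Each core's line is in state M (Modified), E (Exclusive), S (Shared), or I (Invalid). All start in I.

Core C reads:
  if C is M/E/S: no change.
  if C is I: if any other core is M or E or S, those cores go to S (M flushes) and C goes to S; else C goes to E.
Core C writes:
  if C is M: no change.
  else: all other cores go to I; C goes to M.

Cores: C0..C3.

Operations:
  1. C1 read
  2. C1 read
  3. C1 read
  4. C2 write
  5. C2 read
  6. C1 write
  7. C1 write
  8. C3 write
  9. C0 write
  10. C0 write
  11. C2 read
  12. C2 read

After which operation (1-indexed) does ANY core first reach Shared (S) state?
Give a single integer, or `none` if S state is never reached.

Op 1: C1 read [C1 read from I: no other sharers -> C1=E (exclusive)] -> [I,E,I,I]
Op 2: C1 read [C1 read: already in E, no change] -> [I,E,I,I]
Op 3: C1 read [C1 read: already in E, no change] -> [I,E,I,I]
Op 4: C2 write [C2 write: invalidate ['C1=E'] -> C2=M] -> [I,I,M,I]
Op 5: C2 read [C2 read: already in M, no change] -> [I,I,M,I]
Op 6: C1 write [C1 write: invalidate ['C2=M'] -> C1=M] -> [I,M,I,I]
Op 7: C1 write [C1 write: already M (modified), no change] -> [I,M,I,I]
Op 8: C3 write [C3 write: invalidate ['C1=M'] -> C3=M] -> [I,I,I,M]
Op 9: C0 write [C0 write: invalidate ['C3=M'] -> C0=M] -> [M,I,I,I]
Op 10: C0 write [C0 write: already M (modified), no change] -> [M,I,I,I]
Op 11: C2 read [C2 read from I: others=['C0=M'] -> C2=S, others downsized to S] -> [S,I,S,I]
  -> First S state at op 11; remaining ops need not be traced.

Answer: 11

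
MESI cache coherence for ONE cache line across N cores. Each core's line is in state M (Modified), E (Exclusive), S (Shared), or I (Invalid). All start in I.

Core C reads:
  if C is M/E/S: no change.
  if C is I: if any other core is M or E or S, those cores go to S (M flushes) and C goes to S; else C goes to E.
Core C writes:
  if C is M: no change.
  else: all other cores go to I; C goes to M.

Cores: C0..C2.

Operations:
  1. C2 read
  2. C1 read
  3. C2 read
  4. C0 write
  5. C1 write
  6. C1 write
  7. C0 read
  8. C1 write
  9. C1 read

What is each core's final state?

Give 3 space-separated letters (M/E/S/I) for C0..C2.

Answer: I M I

Derivation:
Op 1: C2 read [C2 read from I: no other sharers -> C2=E (exclusive)] -> [I,I,E]
Op 2: C1 read [C1 read from I: others=['C2=E'] -> C1=S, others downsized to S] -> [I,S,S]
Op 3: C2 read [C2 read: already in S, no change] -> [I,S,S]
Op 4: C0 write [C0 write: invalidate ['C1=S', 'C2=S'] -> C0=M] -> [M,I,I]
Op 5: C1 write [C1 write: invalidate ['C0=M'] -> C1=M] -> [I,M,I]
Op 6: C1 write [C1 write: already M (modified), no change] -> [I,M,I]
Op 7: C0 read [C0 read from I: others=['C1=M'] -> C0=S, others downsized to S] -> [S,S,I]
Op 8: C1 write [C1 write: invalidate ['C0=S'] -> C1=M] -> [I,M,I]
Op 9: C1 read [C1 read: already in M, no change] -> [I,M,I]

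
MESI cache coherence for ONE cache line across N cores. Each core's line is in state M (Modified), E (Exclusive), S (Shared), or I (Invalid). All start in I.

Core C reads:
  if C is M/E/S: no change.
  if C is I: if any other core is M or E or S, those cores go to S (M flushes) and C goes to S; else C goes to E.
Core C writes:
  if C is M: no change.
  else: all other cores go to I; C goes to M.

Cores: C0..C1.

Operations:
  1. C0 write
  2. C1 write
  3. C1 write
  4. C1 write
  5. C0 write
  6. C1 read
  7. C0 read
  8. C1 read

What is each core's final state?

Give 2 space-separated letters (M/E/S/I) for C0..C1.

Op 1: C0 write [C0 write: invalidate none -> C0=M] -> [M,I]
Op 2: C1 write [C1 write: invalidate ['C0=M'] -> C1=M] -> [I,M]
Op 3: C1 write [C1 write: already M (modified), no change] -> [I,M]
Op 4: C1 write [C1 write: already M (modified), no change] -> [I,M]
Op 5: C0 write [C0 write: invalidate ['C1=M'] -> C0=M] -> [M,I]
Op 6: C1 read [C1 read from I: others=['C0=M'] -> C1=S, others downsized to S] -> [S,S]
Op 7: C0 read [C0 read: already in S, no change] -> [S,S]
Op 8: C1 read [C1 read: already in S, no change] -> [S,S]

Answer: S S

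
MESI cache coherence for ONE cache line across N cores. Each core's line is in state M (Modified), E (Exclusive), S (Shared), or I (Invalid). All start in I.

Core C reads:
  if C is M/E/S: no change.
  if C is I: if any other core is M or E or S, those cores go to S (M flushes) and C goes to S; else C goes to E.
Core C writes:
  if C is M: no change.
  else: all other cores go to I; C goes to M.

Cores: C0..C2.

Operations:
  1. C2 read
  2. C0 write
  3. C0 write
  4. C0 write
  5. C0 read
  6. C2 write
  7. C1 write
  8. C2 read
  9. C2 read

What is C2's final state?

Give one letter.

Answer: S

Derivation:
Op 1: C2 read [C2 read from I: no other sharers -> C2=E (exclusive)] -> [I,I,E]
Op 2: C0 write [C0 write: invalidate ['C2=E'] -> C0=M] -> [M,I,I]
Op 3: C0 write [C0 write: already M (modified), no change] -> [M,I,I]
Op 4: C0 write [C0 write: already M (modified), no change] -> [M,I,I]
Op 5: C0 read [C0 read: already in M, no change] -> [M,I,I]
Op 6: C2 write [C2 write: invalidate ['C0=M'] -> C2=M] -> [I,I,M]
Op 7: C1 write [C1 write: invalidate ['C2=M'] -> C1=M] -> [I,M,I]
Op 8: C2 read [C2 read from I: others=['C1=M'] -> C2=S, others downsized to S] -> [I,S,S]
Op 9: C2 read [C2 read: already in S, no change] -> [I,S,S]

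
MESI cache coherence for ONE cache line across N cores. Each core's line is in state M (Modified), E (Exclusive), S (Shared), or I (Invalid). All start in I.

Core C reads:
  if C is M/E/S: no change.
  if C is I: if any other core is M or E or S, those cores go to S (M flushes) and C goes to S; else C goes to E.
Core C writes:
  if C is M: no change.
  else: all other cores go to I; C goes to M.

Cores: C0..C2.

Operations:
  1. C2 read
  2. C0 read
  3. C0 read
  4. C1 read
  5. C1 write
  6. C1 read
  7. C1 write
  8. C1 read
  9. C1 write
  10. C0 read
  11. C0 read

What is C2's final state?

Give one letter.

Op 1: C2 read [C2 read from I: no other sharers -> C2=E (exclusive)] -> [I,I,E]
Op 2: C0 read [C0 read from I: others=['C2=E'] -> C0=S, others downsized to S] -> [S,I,S]
Op 3: C0 read [C0 read: already in S, no change] -> [S,I,S]
Op 4: C1 read [C1 read from I: others=['C0=S', 'C2=S'] -> C1=S, others downsized to S] -> [S,S,S]
Op 5: C1 write [C1 write: invalidate ['C0=S', 'C2=S'] -> C1=M] -> [I,M,I]
Op 6: C1 read [C1 read: already in M, no change] -> [I,M,I]
Op 7: C1 write [C1 write: already M (modified), no change] -> [I,M,I]
Op 8: C1 read [C1 read: already in M, no change] -> [I,M,I]
Op 9: C1 write [C1 write: already M (modified), no change] -> [I,M,I]
Op 10: C0 read [C0 read from I: others=['C1=M'] -> C0=S, others downsized to S] -> [S,S,I]
Op 11: C0 read [C0 read: already in S, no change] -> [S,S,I]

Answer: I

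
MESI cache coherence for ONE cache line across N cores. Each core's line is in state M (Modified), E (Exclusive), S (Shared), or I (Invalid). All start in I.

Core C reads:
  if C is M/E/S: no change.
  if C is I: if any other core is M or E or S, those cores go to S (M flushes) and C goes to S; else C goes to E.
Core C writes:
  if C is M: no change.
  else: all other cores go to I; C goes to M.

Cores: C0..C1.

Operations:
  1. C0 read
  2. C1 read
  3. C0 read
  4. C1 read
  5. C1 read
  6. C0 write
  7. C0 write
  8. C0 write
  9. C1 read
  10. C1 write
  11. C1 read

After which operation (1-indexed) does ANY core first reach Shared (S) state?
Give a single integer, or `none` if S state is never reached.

Answer: 2

Derivation:
Op 1: C0 read [C0 read from I: no other sharers -> C0=E (exclusive)] -> [E,I]
Op 2: C1 read [C1 read from I: others=['C0=E'] -> C1=S, others downsized to S] -> [S,S]
  -> First S state at op 2; remaining ops need not be traced.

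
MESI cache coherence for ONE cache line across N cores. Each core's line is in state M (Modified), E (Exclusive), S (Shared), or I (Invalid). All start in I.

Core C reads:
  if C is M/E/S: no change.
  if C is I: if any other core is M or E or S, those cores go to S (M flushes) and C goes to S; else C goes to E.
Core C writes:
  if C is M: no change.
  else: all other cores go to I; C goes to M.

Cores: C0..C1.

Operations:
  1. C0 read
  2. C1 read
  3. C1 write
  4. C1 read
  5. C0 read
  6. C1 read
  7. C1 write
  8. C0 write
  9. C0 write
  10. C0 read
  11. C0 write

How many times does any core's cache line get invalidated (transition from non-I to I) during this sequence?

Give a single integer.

Answer: 3

Derivation:
Op 1: C0 read [C0 read from I: no other sharers -> C0=E (exclusive)] -> [E,I] (invalidations this op: 0; running total: 0)
Op 2: C1 read [C1 read from I: others=['C0=E'] -> C1=S, others downsized to S] -> [S,S] (invalidations this op: 0; running total: 0)
Op 3: C1 write [C1 write: invalidate ['C0=S'] -> C1=M] -> [I,M] (invalidations this op: 1; running total: 1)
Op 4: C1 read [C1 read: already in M, no change] -> [I,M] (invalidations this op: 0; running total: 1)
Op 5: C0 read [C0 read from I: others=['C1=M'] -> C0=S, others downsized to S] -> [S,S] (invalidations this op: 0; running total: 1)
Op 6: C1 read [C1 read: already in S, no change] -> [S,S] (invalidations this op: 0; running total: 1)
Op 7: C1 write [C1 write: invalidate ['C0=S'] -> C1=M] -> [I,M] (invalidations this op: 1; running total: 2)
Op 8: C0 write [C0 write: invalidate ['C1=M'] -> C0=M] -> [M,I] (invalidations this op: 1; running total: 3)
Op 9: C0 write [C0 write: already M (modified), no change] -> [M,I] (invalidations this op: 0; running total: 3)
Op 10: C0 read [C0 read: already in M, no change] -> [M,I] (invalidations this op: 0; running total: 3)
Op 11: C0 write [C0 write: already M (modified), no change] -> [M,I] (invalidations this op: 0; running total: 3)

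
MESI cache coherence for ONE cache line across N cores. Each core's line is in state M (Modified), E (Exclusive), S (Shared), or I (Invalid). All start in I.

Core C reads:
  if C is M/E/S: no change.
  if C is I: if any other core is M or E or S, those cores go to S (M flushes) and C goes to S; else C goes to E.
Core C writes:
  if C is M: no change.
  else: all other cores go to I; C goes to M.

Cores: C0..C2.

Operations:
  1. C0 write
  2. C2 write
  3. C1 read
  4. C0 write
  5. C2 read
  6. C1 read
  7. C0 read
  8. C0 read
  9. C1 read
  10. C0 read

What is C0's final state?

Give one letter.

Answer: S

Derivation:
Op 1: C0 write [C0 write: invalidate none -> C0=M] -> [M,I,I]
Op 2: C2 write [C2 write: invalidate ['C0=M'] -> C2=M] -> [I,I,M]
Op 3: C1 read [C1 read from I: others=['C2=M'] -> C1=S, others downsized to S] -> [I,S,S]
Op 4: C0 write [C0 write: invalidate ['C1=S', 'C2=S'] -> C0=M] -> [M,I,I]
Op 5: C2 read [C2 read from I: others=['C0=M'] -> C2=S, others downsized to S] -> [S,I,S]
Op 6: C1 read [C1 read from I: others=['C0=S', 'C2=S'] -> C1=S, others downsized to S] -> [S,S,S]
Op 7: C0 read [C0 read: already in S, no change] -> [S,S,S]
Op 8: C0 read [C0 read: already in S, no change] -> [S,S,S]
Op 9: C1 read [C1 read: already in S, no change] -> [S,S,S]
Op 10: C0 read [C0 read: already in S, no change] -> [S,S,S]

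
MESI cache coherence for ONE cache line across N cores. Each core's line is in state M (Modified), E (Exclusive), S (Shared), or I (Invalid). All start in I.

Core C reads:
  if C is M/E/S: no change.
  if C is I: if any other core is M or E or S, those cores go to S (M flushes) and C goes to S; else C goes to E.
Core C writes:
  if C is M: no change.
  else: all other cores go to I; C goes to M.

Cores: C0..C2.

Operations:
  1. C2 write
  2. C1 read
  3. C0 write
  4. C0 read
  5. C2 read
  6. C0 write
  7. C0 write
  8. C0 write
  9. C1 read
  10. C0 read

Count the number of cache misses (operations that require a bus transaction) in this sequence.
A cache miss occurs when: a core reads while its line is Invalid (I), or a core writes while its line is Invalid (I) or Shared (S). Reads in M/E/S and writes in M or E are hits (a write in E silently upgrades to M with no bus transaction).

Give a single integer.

Answer: 6

Derivation:
Op 1: C2 write [C2 write: invalidate none -> C2=M] -> [I,I,M] [MISS #1: write from I]
Op 2: C1 read [C1 read from I: others=['C2=M'] -> C1=S, others downsized to S] -> [I,S,S] [MISS #2: read from I]
Op 3: C0 write [C0 write: invalidate ['C1=S', 'C2=S'] -> C0=M] -> [M,I,I] [MISS #3: write from I]
Op 4: C0 read [C0 read: already in M, no change] -> [M,I,I] [hit: read from M]
Op 5: C2 read [C2 read from I: others=['C0=M'] -> C2=S, others downsized to S] -> [S,I,S] [MISS #4: read from I]
Op 6: C0 write [C0 write: invalidate ['C2=S'] -> C0=M] -> [M,I,I] [MISS #5: write from S]
Op 7: C0 write [C0 write: already M (modified), no change] -> [M,I,I] [hit: write from M]
Op 8: C0 write [C0 write: already M (modified), no change] -> [M,I,I] [hit: write from M]
Op 9: C1 read [C1 read from I: others=['C0=M'] -> C1=S, others downsized to S] -> [S,S,I] [MISS #6: read from I]
Op 10: C0 read [C0 read: already in S, no change] -> [S,S,I] [hit: read from S]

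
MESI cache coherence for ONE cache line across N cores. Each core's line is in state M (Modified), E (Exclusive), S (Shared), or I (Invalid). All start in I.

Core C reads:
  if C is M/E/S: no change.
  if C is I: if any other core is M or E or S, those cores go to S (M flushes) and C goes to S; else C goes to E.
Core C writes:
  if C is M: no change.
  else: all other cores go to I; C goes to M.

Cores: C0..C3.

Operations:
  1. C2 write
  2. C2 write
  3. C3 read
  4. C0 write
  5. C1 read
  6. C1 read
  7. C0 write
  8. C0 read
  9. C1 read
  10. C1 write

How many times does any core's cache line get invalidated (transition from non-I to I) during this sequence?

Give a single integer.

Answer: 4

Derivation:
Op 1: C2 write [C2 write: invalidate none -> C2=M] -> [I,I,M,I] (invalidations this op: 0; running total: 0)
Op 2: C2 write [C2 write: already M (modified), no change] -> [I,I,M,I] (invalidations this op: 0; running total: 0)
Op 3: C3 read [C3 read from I: others=['C2=M'] -> C3=S, others downsized to S] -> [I,I,S,S] (invalidations this op: 0; running total: 0)
Op 4: C0 write [C0 write: invalidate ['C2=S', 'C3=S'] -> C0=M] -> [M,I,I,I] (invalidations this op: 2; running total: 2)
Op 5: C1 read [C1 read from I: others=['C0=M'] -> C1=S, others downsized to S] -> [S,S,I,I] (invalidations this op: 0; running total: 2)
Op 6: C1 read [C1 read: already in S, no change] -> [S,S,I,I] (invalidations this op: 0; running total: 2)
Op 7: C0 write [C0 write: invalidate ['C1=S'] -> C0=M] -> [M,I,I,I] (invalidations this op: 1; running total: 3)
Op 8: C0 read [C0 read: already in M, no change] -> [M,I,I,I] (invalidations this op: 0; running total: 3)
Op 9: C1 read [C1 read from I: others=['C0=M'] -> C1=S, others downsized to S] -> [S,S,I,I] (invalidations this op: 0; running total: 3)
Op 10: C1 write [C1 write: invalidate ['C0=S'] -> C1=M] -> [I,M,I,I] (invalidations this op: 1; running total: 4)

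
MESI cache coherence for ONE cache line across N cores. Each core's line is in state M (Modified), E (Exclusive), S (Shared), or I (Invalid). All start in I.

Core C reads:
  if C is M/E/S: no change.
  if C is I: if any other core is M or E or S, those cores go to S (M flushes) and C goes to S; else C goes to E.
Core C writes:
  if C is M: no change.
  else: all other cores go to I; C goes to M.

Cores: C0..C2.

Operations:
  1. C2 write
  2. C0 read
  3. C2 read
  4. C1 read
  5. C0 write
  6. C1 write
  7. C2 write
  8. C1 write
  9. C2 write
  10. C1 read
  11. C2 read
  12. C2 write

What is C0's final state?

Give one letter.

Op 1: C2 write [C2 write: invalidate none -> C2=M] -> [I,I,M]
Op 2: C0 read [C0 read from I: others=['C2=M'] -> C0=S, others downsized to S] -> [S,I,S]
Op 3: C2 read [C2 read: already in S, no change] -> [S,I,S]
Op 4: C1 read [C1 read from I: others=['C0=S', 'C2=S'] -> C1=S, others downsized to S] -> [S,S,S]
Op 5: C0 write [C0 write: invalidate ['C1=S', 'C2=S'] -> C0=M] -> [M,I,I]
Op 6: C1 write [C1 write: invalidate ['C0=M'] -> C1=M] -> [I,M,I]
Op 7: C2 write [C2 write: invalidate ['C1=M'] -> C2=M] -> [I,I,M]
Op 8: C1 write [C1 write: invalidate ['C2=M'] -> C1=M] -> [I,M,I]
Op 9: C2 write [C2 write: invalidate ['C1=M'] -> C2=M] -> [I,I,M]
Op 10: C1 read [C1 read from I: others=['C2=M'] -> C1=S, others downsized to S] -> [I,S,S]
Op 11: C2 read [C2 read: already in S, no change] -> [I,S,S]
Op 12: C2 write [C2 write: invalidate ['C1=S'] -> C2=M] -> [I,I,M]

Answer: I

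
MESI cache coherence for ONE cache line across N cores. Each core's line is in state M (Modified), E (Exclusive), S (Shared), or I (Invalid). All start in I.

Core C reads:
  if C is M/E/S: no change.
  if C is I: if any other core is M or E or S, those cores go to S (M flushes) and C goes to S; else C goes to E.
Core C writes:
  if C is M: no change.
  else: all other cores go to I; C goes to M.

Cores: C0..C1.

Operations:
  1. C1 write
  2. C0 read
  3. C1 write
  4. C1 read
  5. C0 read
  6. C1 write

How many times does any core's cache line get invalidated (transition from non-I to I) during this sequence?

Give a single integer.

Answer: 2

Derivation:
Op 1: C1 write [C1 write: invalidate none -> C1=M] -> [I,M] (invalidations this op: 0; running total: 0)
Op 2: C0 read [C0 read from I: others=['C1=M'] -> C0=S, others downsized to S] -> [S,S] (invalidations this op: 0; running total: 0)
Op 3: C1 write [C1 write: invalidate ['C0=S'] -> C1=M] -> [I,M] (invalidations this op: 1; running total: 1)
Op 4: C1 read [C1 read: already in M, no change] -> [I,M] (invalidations this op: 0; running total: 1)
Op 5: C0 read [C0 read from I: others=['C1=M'] -> C0=S, others downsized to S] -> [S,S] (invalidations this op: 0; running total: 1)
Op 6: C1 write [C1 write: invalidate ['C0=S'] -> C1=M] -> [I,M] (invalidations this op: 1; running total: 2)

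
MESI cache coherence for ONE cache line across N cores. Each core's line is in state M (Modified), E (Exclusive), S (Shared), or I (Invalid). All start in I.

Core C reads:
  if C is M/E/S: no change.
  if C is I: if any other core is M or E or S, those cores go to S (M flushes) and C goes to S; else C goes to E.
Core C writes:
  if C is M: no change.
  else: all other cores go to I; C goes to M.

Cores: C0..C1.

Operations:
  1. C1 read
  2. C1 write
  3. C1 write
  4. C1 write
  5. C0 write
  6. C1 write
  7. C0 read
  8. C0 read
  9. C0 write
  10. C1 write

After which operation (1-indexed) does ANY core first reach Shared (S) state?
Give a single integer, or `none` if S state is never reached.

Op 1: C1 read [C1 read from I: no other sharers -> C1=E (exclusive)] -> [I,E]
Op 2: C1 write [C1 write: invalidate none -> C1=M] -> [I,M]
Op 3: C1 write [C1 write: already M (modified), no change] -> [I,M]
Op 4: C1 write [C1 write: already M (modified), no change] -> [I,M]
Op 5: C0 write [C0 write: invalidate ['C1=M'] -> C0=M] -> [M,I]
Op 6: C1 write [C1 write: invalidate ['C0=M'] -> C1=M] -> [I,M]
Op 7: C0 read [C0 read from I: others=['C1=M'] -> C0=S, others downsized to S] -> [S,S]
  -> First S state at op 7; remaining ops need not be traced.

Answer: 7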